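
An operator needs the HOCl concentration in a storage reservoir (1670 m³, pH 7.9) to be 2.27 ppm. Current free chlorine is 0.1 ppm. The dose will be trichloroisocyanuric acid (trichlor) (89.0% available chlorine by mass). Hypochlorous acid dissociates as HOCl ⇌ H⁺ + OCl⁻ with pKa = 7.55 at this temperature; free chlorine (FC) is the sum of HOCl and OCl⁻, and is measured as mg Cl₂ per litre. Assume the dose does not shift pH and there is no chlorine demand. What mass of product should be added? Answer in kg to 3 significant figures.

Volume: 1670 m³ = 1,670,000 L.
[OCl⁻]/[HOCl] = 10^(pH − pKa) = 10^(7.9 − 7.55) = 2.239; fraction as HOCl = 1/(1 + 2.239) = 0.3088.
Free chlorine required for 2.27 ppm HOCl: 2.27 / 0.3088 = 7.352 ppm.
FC to add: 7.352 − 0.1 = 7.252 mg/L as Cl₂.
Cl₂ equivalent: 7.252 mg/L × 1,670,000 L = 12,110 g.
Product at 89.0% available Cl: 12,110 / 0.89 = 13,610 g.

13.6 kg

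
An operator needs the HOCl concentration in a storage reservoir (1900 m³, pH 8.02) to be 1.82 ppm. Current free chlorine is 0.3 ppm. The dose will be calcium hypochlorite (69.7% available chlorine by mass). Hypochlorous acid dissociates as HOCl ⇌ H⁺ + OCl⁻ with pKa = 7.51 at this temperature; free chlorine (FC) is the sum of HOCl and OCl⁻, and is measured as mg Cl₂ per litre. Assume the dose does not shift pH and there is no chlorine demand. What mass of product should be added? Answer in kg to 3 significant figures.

20.2 kg

Volume: 1900 m³ = 1,900,000 L.
[OCl⁻]/[HOCl] = 10^(pH − pKa) = 10^(8.02 − 7.51) = 3.236; fraction as HOCl = 1/(1 + 3.236) = 0.2361.
Free chlorine required for 1.82 ppm HOCl: 1.82 / 0.2361 = 7.709 ppm.
FC to add: 7.709 − 0.3 = 7.409 mg/L as Cl₂.
Cl₂ equivalent: 7.409 mg/L × 1,900,000 L = 14,080 g.
Product at 69.7% available Cl: 14,080 / 0.697 = 20,200 g.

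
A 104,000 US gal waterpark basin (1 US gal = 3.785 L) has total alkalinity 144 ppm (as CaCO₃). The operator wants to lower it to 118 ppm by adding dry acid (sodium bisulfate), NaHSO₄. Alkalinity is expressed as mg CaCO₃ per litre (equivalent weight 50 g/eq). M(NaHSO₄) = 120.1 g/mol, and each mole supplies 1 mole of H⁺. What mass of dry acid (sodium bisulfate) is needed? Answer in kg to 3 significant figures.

Volume: 104,000 US gal × 3.785 L/gal = 393,640 L.
Alkalinity to neutralize: (144 − 118) = 26 mg/L as CaCO₃ × 393,640 L = 10,230 g as CaCO₃.
Equivalents of H⁺ required: 10,230 ÷ 50 g/eq = 204.7 eq = 204.7 mol NaHSO₄.
Mass of NaHSO₄: 204.7 × 120.1 = 24,580 g.

24.6 kg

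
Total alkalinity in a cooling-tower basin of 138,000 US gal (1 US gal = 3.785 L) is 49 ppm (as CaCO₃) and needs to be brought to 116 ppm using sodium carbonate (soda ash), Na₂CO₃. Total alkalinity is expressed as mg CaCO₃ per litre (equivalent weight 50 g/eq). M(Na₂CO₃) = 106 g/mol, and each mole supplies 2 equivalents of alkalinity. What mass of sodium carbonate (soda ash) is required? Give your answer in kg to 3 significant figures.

Volume: 138,000 US gal × 3.785 L/gal = 522,330 L.
Alkalinity to add: (116 − 49) = 67 mg/L as CaCO₃ × 522,330 L = 35,000 g as CaCO₃.
Equivalents: 35,000 g ÷ 50 g/eq = 699.9 eq.
Each mole of Na₂CO₃ supplies 2 eq, so 699.9 / 2 = 350 mol.
Mass: 350 mol × 106 g/mol = 37,100 g.

37.1 kg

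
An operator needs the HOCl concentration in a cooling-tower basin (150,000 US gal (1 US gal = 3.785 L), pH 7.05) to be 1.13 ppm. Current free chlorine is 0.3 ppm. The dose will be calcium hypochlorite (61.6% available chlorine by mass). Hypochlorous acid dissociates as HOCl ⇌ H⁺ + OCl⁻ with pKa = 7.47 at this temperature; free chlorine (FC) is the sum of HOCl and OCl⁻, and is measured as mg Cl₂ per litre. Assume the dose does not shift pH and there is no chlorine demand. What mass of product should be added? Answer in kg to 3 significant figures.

1.16 kg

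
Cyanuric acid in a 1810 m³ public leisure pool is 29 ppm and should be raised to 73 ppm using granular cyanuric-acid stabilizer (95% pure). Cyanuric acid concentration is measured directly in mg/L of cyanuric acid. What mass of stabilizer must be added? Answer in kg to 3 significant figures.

Volume: 1810 m³ = 1,810,000 L.
CYA to add: (73 − 29) = 44 mg/L × 1,810,000 L = 79,640 g cyanuric acid.
At 95% purity: 79,640 / 0.95 = 83,830 g product.

83.8 kg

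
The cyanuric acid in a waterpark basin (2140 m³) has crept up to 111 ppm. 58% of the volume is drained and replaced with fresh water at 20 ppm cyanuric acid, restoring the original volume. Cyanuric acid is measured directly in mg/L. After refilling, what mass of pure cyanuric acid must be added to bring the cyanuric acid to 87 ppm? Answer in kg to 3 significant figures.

61.6 kg

Volume: 2140 m³ = 2,140,000 L.
After draining 58% and refilling: 111 × 0.42 + 20 × 0.58 = 58.22 ppm.
Deficit to target: 87 − 58.22 = 28.78 mg/L.
Mass: 28.78 mg/L × 2,140,000 L = 61,590 g cyanuric acid.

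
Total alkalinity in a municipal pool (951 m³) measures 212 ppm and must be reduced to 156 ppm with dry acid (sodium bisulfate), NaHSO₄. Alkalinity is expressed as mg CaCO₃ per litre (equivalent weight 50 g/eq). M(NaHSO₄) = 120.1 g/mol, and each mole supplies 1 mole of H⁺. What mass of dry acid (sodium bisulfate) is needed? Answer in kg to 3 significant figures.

128 kg

Volume: 951 m³ = 951,000 L.
Alkalinity to neutralize: (212 − 156) = 56 mg/L as CaCO₃ × 951,000 L = 53,260 g as CaCO₃.
Equivalents of H⁺ required: 53,260 ÷ 50 g/eq = 1065 eq = 1065 mol NaHSO₄.
Mass of NaHSO₄: 1065 × 120.1 = 127,900 g.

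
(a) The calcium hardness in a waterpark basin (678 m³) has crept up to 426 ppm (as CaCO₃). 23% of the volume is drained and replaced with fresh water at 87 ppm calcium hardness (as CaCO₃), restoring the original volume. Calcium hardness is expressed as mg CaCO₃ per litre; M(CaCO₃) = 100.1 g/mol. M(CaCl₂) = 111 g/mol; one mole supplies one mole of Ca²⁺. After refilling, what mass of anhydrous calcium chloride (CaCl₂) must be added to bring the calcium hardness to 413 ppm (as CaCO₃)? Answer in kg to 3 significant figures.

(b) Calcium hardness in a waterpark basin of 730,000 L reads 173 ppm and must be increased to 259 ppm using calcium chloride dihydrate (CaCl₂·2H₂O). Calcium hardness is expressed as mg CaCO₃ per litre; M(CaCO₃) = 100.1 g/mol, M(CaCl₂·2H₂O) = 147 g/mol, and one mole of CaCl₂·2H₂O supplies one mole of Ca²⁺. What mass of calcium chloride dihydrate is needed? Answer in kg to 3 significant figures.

(a) Volume: 678 m³ = 678,000 L.
(a) After draining 23% and refilling: 426 × 0.77 + 87 × 0.23 = 348.03 ppm.
(a) Deficit to target: 413 − 348.03 = 64.97 mg/L.
(a) As CaCO₃: 64.97 mg/L × 678,000 L = 44,050 g; ÷ 100.1 = 440.1 mol Ca²⁺.
(a) Mass: 440.1 × 111 = 48,850 g.

(b) Hardness to add: (259 − 173) = 86 mg/L as CaCO₃ × 730,000 L = 62,780 g as CaCO₃.
(b) Moles of Ca²⁺ (1 mol Ca²⁺ ≡ 1 mol CaCO₃): 62,780 / 100.1 g/mol = 627.2 mol.
(b) Mass of CaCl₂·2H₂O: 627.2 × 147 = 92,190 g.

(a) 48.8 kg; (b) 92.2 kg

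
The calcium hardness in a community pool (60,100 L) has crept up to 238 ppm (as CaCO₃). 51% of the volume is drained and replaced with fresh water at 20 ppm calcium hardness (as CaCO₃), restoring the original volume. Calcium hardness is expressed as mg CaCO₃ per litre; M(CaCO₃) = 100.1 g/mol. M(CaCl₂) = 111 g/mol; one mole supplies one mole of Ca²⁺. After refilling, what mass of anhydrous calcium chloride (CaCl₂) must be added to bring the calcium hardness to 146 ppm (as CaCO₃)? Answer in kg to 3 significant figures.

1.28 kg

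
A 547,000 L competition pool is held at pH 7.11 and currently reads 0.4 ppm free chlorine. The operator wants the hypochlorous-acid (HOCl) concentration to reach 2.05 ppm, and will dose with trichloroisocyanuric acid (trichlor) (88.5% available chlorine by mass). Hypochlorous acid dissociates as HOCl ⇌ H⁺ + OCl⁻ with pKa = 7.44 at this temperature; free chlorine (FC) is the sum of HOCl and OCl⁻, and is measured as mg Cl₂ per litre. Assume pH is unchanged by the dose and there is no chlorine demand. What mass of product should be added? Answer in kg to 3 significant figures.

1.61 kg

[OCl⁻]/[HOCl] = 10^(pH − pKa) = 10^(7.11 − 7.44) = 0.4677; fraction as HOCl = 1/(1 + 0.4677) = 0.6813.
Free chlorine required for 2.05 ppm HOCl: 2.05 / 0.6813 = 3.009 ppm.
FC to add: 3.009 − 0.4 = 2.609 mg/L as Cl₂.
Cl₂ equivalent: 2.609 mg/L × 547,000 L = 1427 g.
Product at 88.5% available Cl: 1427 / 0.885 = 1612 g.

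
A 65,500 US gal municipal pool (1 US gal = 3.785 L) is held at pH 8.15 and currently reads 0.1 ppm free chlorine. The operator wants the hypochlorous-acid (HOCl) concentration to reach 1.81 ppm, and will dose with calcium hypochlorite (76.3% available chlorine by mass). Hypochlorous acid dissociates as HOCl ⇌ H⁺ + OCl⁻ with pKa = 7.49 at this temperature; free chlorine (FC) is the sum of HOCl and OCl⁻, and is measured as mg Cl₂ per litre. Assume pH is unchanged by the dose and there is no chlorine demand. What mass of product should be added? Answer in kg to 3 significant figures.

3.24 kg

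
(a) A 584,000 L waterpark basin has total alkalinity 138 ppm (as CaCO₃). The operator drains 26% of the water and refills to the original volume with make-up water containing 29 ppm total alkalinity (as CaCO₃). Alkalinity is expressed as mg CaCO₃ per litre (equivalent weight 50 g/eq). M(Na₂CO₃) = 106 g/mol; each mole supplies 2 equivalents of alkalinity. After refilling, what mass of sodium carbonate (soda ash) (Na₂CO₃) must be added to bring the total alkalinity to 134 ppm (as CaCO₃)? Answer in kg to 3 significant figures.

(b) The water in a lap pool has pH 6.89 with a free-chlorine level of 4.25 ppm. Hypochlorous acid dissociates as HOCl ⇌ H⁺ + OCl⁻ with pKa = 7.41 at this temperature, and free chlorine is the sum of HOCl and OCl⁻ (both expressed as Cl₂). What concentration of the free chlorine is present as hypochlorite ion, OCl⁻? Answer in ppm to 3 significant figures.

(a) 15.1 kg; (b) 0.986 ppm

(a) After draining 26% and refilling: 138 × 0.74 + 29 × 0.26 = 109.66 ppm.
(a) Deficit to target: 134 − 109.66 = 24.34 mg/L.
(a) As CaCO₃: 24.34 mg/L × 584,000 L = 14,210 g; ÷ 50 g/eq ÷ 2 = 142.1 mol Na₂CO₃.
(a) Mass: 142.1 × 106 = 15,070 g.

(b) [OCl⁻]/[HOCl] = 10^(pH − pKa) = 10^(6.89 − 7.41) = 10^-0.52 = 0.302.
(b) Fraction as HOCl = 1 / (1 + 0.302) = 0.7681.
(b) OCl⁻ = (1 − 0.7681) × 4.25 ppm = 0.9858 ppm.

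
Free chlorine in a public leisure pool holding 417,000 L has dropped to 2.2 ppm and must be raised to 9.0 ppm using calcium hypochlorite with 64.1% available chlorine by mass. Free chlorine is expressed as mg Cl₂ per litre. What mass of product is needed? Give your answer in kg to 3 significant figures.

4.42 kg

Chlorine deficit: 9.0 − 2.2 = 6.8 ppm = 6.8 mg/L as Cl₂.
Cl₂ equivalent needed: 6.8 mg/L × 417,000 L = 2,836,000 mg = 2836 g.
Product at 64.1% available chlorine: 2836 / 0.641 = 4424 g.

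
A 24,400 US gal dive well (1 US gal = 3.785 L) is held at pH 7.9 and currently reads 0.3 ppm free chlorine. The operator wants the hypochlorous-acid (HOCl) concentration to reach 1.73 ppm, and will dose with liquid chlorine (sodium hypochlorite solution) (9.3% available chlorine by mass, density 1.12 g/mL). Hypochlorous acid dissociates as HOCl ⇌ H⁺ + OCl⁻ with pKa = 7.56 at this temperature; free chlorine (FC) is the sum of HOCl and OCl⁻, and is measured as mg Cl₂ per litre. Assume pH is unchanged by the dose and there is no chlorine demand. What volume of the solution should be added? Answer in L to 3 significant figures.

4.62 L

Volume: 24,400 US gal × 3.785 L/gal = 92,354 L.
[OCl⁻]/[HOCl] = 10^(pH − pKa) = 10^(7.9 − 7.56) = 2.188; fraction as HOCl = 1/(1 + 2.188) = 0.3137.
Free chlorine required for 1.73 ppm HOCl: 1.73 / 0.3137 = 5.515 ppm.
FC to add: 5.515 − 0.3 = 5.215 mg/L as Cl₂.
Cl₂ equivalent: 5.215 mg/L × 92,354 L = 481.6 g.
Product at 9.3% available Cl: 481.6 / 0.093 = 5179 g.
Volume: 5179 g ÷ 1.12 g/mL = 4624 mL.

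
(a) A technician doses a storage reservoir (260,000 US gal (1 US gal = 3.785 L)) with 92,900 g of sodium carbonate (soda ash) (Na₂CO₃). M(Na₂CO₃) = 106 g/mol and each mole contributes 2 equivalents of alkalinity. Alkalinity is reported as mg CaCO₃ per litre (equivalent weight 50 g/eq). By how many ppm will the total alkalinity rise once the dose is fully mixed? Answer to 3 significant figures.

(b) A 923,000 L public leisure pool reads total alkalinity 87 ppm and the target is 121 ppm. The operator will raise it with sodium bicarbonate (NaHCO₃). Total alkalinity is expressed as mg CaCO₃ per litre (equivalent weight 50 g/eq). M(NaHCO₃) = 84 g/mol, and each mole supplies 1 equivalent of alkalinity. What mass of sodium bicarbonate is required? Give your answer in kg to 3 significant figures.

(a) Volume: 260,000 US gal × 3.785 L/gal = 984,100 L.
(a) Moles of Na₂CO₃: 92,900 g ÷ 106 g/mol = 876.4 mol → 1753 eq of alkalinity.
(a) As CaCO₃: 1753 eq × 50 g/eq = 87,640 g.
(a) Rise: 87,640 g / 984,100 L × 1000 = 89.06 mg/L.

(b) Alkalinity to add: (121 − 87) = 34 mg/L as CaCO₃ × 923,000 L = 31,380 g as CaCO₃.
(b) Equivalents: 31,380 g ÷ 50 g/eq = 627.6 eq.
(b) NaHCO₃ supplies 1 eq per mole → 627.6 mol.
(b) Mass: 627.6 mol × 84 g/mol = 52,720 g.

(a) 89.1 ppm; (b) 52.7 kg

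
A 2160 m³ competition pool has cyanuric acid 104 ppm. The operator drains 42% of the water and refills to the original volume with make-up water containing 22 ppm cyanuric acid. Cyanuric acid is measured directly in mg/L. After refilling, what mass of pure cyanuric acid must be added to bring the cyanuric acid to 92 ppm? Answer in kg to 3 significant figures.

48.5 kg

Volume: 2160 m³ = 2,160,000 L.
After draining 42% and refilling: 104 × 0.58 + 22 × 0.42 = 69.56 ppm.
Deficit to target: 92 − 69.56 = 22.44 mg/L.
Mass: 22.44 mg/L × 2,160,000 L = 48,470 g cyanuric acid.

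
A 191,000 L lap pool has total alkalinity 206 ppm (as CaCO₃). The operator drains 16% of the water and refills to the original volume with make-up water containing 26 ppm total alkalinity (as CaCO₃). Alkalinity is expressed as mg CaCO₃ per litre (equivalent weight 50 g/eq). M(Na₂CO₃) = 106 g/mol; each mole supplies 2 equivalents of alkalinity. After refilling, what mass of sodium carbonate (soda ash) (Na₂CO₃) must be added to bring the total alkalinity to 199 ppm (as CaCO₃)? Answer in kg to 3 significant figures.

After draining 16% and refilling: 206 × 0.84 + 26 × 0.16 = 177.2 ppm.
Deficit to target: 199 − 177.2 = 21.8 mg/L.
As CaCO₃: 21.8 mg/L × 191,000 L = 4164 g; ÷ 50 g/eq ÷ 2 = 41.64 mol Na₂CO₃.
Mass: 41.64 × 106 = 4414 g.

4.41 kg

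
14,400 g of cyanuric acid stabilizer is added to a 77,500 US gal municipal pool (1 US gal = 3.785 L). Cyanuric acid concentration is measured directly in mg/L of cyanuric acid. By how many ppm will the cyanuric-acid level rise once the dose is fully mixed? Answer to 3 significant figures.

49.1 ppm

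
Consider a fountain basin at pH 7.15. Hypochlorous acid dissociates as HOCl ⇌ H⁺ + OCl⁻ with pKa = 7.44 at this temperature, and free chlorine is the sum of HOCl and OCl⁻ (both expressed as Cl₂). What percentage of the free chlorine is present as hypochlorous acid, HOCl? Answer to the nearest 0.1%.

66.1%

[OCl⁻]/[HOCl] = 10^(pH − pKa) = 10^(7.15 − 7.44) = 10^-0.29 = 0.5129.
Fraction as HOCl = 1 / (1 + 0.5129) = 0.661.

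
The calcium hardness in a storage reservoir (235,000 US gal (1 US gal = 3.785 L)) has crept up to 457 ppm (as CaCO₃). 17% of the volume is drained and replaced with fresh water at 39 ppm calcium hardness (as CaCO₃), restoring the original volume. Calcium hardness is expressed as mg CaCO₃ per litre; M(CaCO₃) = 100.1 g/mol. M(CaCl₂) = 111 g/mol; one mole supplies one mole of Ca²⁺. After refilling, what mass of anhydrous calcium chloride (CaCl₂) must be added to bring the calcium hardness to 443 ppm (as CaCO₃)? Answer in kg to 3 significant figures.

56.3 kg

Volume: 235,000 US gal × 3.785 L/gal = 889,475 L.
After draining 17% and refilling: 457 × 0.83 + 39 × 0.17 = 385.94 ppm.
Deficit to target: 443 − 385.94 = 57.06 mg/L.
As CaCO₃: 57.06 mg/L × 889,475 L = 50,750 g; ÷ 100.1 = 507 mol Ca²⁺.
Mass: 507 × 111 = 56,280 g.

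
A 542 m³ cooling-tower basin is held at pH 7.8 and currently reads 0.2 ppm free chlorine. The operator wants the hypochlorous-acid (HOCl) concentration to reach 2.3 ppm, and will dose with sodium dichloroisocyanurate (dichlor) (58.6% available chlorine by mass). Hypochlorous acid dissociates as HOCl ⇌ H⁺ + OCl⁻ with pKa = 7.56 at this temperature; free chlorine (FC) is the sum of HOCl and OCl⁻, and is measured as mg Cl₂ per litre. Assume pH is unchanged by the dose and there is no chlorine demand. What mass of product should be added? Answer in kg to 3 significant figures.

Volume: 542 m³ = 542,000 L.
[OCl⁻]/[HOCl] = 10^(pH − pKa) = 10^(7.8 − 7.56) = 1.738; fraction as HOCl = 1/(1 + 1.738) = 0.3653.
Free chlorine required for 2.3 ppm HOCl: 2.3 / 0.3653 = 6.297 ppm.
FC to add: 6.297 − 0.2 = 6.097 mg/L as Cl₂.
Cl₂ equivalent: 6.097 mg/L × 542,000 L = 3305 g.
Product at 58.6% available Cl: 3305 / 0.586 = 5639 g.

5.64 kg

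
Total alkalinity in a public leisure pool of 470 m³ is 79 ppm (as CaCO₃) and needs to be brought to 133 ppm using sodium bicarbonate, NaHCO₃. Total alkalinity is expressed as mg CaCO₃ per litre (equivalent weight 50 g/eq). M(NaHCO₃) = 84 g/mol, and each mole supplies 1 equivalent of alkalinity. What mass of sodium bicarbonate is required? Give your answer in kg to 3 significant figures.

42.6 kg

Volume: 470 m³ = 470,000 L.
Alkalinity to add: (133 − 79) = 54 mg/L as CaCO₃ × 470,000 L = 25,380 g as CaCO₃.
Equivalents: 25,380 g ÷ 50 g/eq = 507.6 eq.
NaHCO₃ supplies 1 eq per mole → 507.6 mol.
Mass: 507.6 mol × 84 g/mol = 42,640 g.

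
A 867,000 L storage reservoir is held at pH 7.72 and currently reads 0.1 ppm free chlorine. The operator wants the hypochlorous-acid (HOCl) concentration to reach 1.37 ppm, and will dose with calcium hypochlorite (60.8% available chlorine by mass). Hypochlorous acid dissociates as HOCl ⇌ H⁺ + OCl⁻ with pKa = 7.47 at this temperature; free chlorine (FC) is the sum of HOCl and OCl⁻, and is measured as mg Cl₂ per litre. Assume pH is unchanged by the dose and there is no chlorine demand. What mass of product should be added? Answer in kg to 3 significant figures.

[OCl⁻]/[HOCl] = 10^(pH − pKa) = 10^(7.72 − 7.47) = 1.778; fraction as HOCl = 1/(1 + 1.778) = 0.3599.
Free chlorine required for 1.37 ppm HOCl: 1.37 / 0.3599 = 3.806 ppm.
FC to add: 3.806 − 0.1 = 3.706 mg/L as Cl₂.
Cl₂ equivalent: 3.706 mg/L × 867,000 L = 3213 g.
Product at 60.8% available Cl: 3213 / 0.608 = 5285 g.

5.29 kg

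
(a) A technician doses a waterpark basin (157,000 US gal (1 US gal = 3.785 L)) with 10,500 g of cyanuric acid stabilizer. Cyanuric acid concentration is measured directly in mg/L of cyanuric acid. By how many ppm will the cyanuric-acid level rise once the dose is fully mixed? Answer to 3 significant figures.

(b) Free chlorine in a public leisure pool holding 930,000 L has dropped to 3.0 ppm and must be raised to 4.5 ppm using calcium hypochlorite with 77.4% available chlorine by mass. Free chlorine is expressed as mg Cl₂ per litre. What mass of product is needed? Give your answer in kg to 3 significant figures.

(a) Volume: 157,000 US gal × 3.785 L/gal = 594,245 L.
(a) Rise: 10,500 g / 594,245 L × 1000 = 17.67 mg/L.

(b) Chlorine deficit: 4.5 − 3.0 = 1.5 ppm = 1.5 mg/L as Cl₂.
(b) Cl₂ equivalent needed: 1.5 mg/L × 930,000 L = 1,395,000 mg = 1395 g.
(b) Product at 77.4% available chlorine: 1395 / 0.774 = 1802 g.

(a) 17.7 ppm; (b) 1.80 kg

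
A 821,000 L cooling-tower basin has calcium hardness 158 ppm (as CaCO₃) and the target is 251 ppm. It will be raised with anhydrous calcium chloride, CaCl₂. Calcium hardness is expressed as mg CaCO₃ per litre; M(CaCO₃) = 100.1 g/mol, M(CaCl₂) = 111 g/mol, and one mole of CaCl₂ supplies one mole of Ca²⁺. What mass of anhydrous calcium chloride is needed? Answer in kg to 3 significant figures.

84.7 kg

Hardness to add: (251 − 158) = 93 mg/L as CaCO₃ × 821,000 L = 76,350 g as CaCO₃.
Moles of Ca²⁺ (1 mol Ca²⁺ ≡ 1 mol CaCO₃): 76,350 / 100.1 g/mol = 762.8 mol.
Mass of CaCl₂: 762.8 × 111 = 84,670 g.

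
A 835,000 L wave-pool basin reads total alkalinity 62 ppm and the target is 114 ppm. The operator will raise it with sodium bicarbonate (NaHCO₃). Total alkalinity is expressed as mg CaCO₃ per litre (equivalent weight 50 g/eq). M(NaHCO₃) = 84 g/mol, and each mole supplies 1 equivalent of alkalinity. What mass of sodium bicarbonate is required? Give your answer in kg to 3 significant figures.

Alkalinity to add: (114 − 62) = 52 mg/L as CaCO₃ × 835,000 L = 43,420 g as CaCO₃.
Equivalents: 43,420 g ÷ 50 g/eq = 868.4 eq.
NaHCO₃ supplies 1 eq per mole → 868.4 mol.
Mass: 868.4 mol × 84 g/mol = 72,950 g.

72.9 kg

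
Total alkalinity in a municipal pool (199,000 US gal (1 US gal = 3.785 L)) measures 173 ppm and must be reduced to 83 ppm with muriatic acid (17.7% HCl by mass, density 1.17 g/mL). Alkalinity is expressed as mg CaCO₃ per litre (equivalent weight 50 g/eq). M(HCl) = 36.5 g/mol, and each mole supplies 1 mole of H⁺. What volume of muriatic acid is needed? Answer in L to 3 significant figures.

Volume: 199,000 US gal × 3.785 L/gal = 753,215 L.
Alkalinity to neutralize: (173 − 83) = 90 mg/L as CaCO₃ × 753,215 L = 67,790 g as CaCO₃.
Equivalents of H⁺ required: 67,790 ÷ 50 g/eq = 1356 eq = 1356 mol HCl.
Mass of HCl: 1356 × 36.5 = 49,490 g.
Mass of 17.7% solution: 49,490 / 0.177 = 279,600 g.
Volume: 279,600 g ÷ 1.17 g/mL = 239,000 mL.

239 L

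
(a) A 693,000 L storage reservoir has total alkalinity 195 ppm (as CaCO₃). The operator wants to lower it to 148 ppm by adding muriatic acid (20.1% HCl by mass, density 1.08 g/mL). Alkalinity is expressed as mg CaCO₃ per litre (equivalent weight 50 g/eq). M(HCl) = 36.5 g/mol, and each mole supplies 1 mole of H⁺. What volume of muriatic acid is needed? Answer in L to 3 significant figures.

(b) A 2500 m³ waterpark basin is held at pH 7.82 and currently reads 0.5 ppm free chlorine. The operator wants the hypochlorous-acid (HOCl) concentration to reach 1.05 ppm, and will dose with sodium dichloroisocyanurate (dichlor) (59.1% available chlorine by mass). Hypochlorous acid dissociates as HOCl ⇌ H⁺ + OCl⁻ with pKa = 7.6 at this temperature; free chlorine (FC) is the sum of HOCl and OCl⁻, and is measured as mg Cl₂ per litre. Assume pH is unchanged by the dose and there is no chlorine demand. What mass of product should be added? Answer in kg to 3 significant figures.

(a) 110 L; (b) 9.70 kg

(a) Alkalinity to neutralize: (195 − 148) = 47 mg/L as CaCO₃ × 693,000 L = 32,570 g as CaCO₃.
(a) Equivalents of H⁺ required: 32,570 ÷ 50 g/eq = 651.4 eq = 651.4 mol HCl.
(a) Mass of HCl: 651.4 × 36.5 = 23,780 g.
(a) Mass of 20.1% solution: 23,780 / 0.201 = 118,300 g.
(a) Volume: 118,300 g ÷ 1.08 g/mL = 109,500 mL.

(b) Volume: 2500 m³ = 2,500,000 L.
(b) [OCl⁻]/[HOCl] = 10^(pH − pKa) = 10^(7.82 − 7.6) = 1.66; fraction as HOCl = 1/(1 + 1.66) = 0.376.
(b) Free chlorine required for 1.05 ppm HOCl: 1.05 / 0.376 = 2.793 ppm.
(b) FC to add: 2.793 − 0.5 = 2.293 mg/L as Cl₂.
(b) Cl₂ equivalent: 2.293 mg/L × 2,500,000 L = 5731 g.
(b) Product at 59.1% available Cl: 5731 / 0.591 = 9698 g.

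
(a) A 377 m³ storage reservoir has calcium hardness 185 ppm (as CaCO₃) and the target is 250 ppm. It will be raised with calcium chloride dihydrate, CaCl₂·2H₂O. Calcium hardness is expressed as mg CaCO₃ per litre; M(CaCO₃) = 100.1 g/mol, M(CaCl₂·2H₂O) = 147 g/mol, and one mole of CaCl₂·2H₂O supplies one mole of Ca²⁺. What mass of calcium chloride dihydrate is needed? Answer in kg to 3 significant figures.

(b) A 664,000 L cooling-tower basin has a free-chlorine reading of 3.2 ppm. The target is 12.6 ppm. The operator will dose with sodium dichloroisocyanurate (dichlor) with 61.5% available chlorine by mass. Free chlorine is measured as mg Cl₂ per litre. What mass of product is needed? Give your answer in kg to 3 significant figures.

(a) 36.0 kg; (b) 10.1 kg

(a) Volume: 377 m³ = 377,000 L.
(a) Hardness to add: (250 − 185) = 65 mg/L as CaCO₃ × 377,000 L = 24,500 g as CaCO₃.
(a) Moles of Ca²⁺ (1 mol Ca²⁺ ≡ 1 mol CaCO₃): 24,500 / 100.1 g/mol = 244.8 mol.
(a) Mass of CaCl₂·2H₂O: 244.8 × 147 = 35,990 g.

(b) Chlorine deficit: 12.6 − 3.2 = 9.4 ppm = 9.4 mg/L as Cl₂.
(b) Cl₂ equivalent needed: 9.4 mg/L × 664,000 L = 6,242,000 mg = 6242 g.
(b) Product at 61.5% available chlorine: 6242 / 0.615 = 10,150 g.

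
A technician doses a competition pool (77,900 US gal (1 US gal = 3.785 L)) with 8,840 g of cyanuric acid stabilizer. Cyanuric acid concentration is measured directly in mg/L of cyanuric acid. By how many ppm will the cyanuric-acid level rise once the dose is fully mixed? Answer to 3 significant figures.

Volume: 77,900 US gal × 3.785 L/gal = 294,852 L.
Rise: 8,840 g / 294,852 L × 1000 = 29.98 mg/L.

30.0 ppm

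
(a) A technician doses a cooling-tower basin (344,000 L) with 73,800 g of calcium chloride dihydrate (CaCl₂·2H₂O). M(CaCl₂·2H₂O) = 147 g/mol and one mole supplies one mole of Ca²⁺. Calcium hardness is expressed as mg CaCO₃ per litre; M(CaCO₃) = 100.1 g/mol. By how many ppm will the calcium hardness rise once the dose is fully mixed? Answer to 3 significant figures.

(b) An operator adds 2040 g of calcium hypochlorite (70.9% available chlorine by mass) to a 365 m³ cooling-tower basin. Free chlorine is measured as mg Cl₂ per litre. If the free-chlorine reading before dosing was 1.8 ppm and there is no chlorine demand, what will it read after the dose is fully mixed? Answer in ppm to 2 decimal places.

(a) 146 ppm; (b) 5.76 ppm

(a) Moles of Ca²⁺: 73,800 g ÷ 147 g/mol = 502 mol.
(a) As CaCO₃: 502 mol × 100.1 g/mol = 50,250 g.
(a) Rise: 50,250 g / 344,000 L × 1000 = 146.1 mg/L.

(b) Volume: 365 m³ = 365,000 L.
(b) Available chlorine delivered: 2040 g × 0.709 = 1446 g as Cl₂.
(b) Concentration rise: 1446 g / 365,000 L = 3.963 mg/L = 3.96 ppm.
(b) Final FC: 1.8 + 3.96 = 5.76 ppm.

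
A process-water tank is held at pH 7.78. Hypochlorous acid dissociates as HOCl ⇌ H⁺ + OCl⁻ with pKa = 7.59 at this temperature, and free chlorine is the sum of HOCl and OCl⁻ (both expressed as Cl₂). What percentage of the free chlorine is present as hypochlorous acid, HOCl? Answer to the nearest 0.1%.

[OCl⁻]/[HOCl] = 10^(pH − pKa) = 10^(7.78 − 7.59) = 10^0.19 = 1.549.
Fraction as HOCl = 1 / (1 + 1.549) = 0.3923.

39.2%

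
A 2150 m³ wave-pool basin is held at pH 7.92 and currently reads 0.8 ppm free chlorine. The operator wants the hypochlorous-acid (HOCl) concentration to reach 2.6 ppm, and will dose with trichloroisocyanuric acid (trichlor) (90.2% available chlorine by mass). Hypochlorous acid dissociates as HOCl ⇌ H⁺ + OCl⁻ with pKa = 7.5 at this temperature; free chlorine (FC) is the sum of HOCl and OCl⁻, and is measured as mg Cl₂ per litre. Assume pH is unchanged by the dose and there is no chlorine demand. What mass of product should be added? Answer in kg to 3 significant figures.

Volume: 2150 m³ = 2,150,000 L.
[OCl⁻]/[HOCl] = 10^(pH − pKa) = 10^(7.92 − 7.5) = 2.63; fraction as HOCl = 1/(1 + 2.63) = 0.2755.
Free chlorine required for 2.6 ppm HOCl: 2.6 / 0.2755 = 9.439 ppm.
FC to add: 9.439 − 0.8 = 8.639 mg/L as Cl₂.
Cl₂ equivalent: 8.639 mg/L × 2,150,000 L = 18,570 g.
Product at 90.2% available Cl: 18,570 / 0.902 = 20,590 g.

20.6 kg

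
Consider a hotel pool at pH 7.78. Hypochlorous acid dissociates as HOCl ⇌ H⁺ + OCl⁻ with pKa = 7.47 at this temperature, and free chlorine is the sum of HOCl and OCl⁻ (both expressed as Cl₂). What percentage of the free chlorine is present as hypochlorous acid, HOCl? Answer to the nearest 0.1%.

32.9%

[OCl⁻]/[HOCl] = 10^(pH − pKa) = 10^(7.78 − 7.47) = 10^0.31 = 2.042.
Fraction as HOCl = 1 / (1 + 2.042) = 0.3288.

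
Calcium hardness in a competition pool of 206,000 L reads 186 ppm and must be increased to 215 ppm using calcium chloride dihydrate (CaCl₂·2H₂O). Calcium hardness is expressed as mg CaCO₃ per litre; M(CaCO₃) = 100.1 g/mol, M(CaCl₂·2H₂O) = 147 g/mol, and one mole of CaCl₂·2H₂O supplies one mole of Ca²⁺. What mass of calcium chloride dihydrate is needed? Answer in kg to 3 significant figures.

8.77 kg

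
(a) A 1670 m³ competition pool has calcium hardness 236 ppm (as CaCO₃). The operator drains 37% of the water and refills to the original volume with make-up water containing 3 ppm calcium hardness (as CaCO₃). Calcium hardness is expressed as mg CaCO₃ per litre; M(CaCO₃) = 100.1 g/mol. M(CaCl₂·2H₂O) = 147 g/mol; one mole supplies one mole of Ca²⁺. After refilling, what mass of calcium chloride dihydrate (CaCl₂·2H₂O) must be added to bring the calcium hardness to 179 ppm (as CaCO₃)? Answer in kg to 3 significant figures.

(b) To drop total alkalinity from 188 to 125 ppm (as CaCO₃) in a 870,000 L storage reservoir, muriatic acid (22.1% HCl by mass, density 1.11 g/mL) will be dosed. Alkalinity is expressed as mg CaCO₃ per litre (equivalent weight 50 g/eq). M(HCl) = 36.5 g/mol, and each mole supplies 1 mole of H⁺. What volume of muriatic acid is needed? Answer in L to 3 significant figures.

(a) Volume: 1670 m³ = 1,670,000 L.
(a) After draining 37% and refilling: 236 × 0.63 + 3 × 0.37 = 149.79 ppm.
(a) Deficit to target: 179 − 149.79 = 29.21 mg/L.
(a) As CaCO₃: 29.21 mg/L × 1,670,000 L = 48,780 g; ÷ 100.1 = 487.3 mol Ca²⁺.
(a) Mass: 487.3 × 147 = 71,640 g.

(b) Alkalinity to neutralize: (188 − 125) = 63 mg/L as CaCO₃ × 870,000 L = 54,810 g as CaCO₃.
(b) Equivalents of H⁺ required: 54,810 ÷ 50 g/eq = 1096 eq = 1096 mol HCl.
(b) Mass of HCl: 1096 × 36.5 = 40,010 g.
(b) Mass of 22.1% solution: 40,010 / 0.221 = 181,000 g.
(b) Volume: 181,000 g ÷ 1.11 g/mL = 163,100 mL.

(a) 71.6 kg; (b) 163 L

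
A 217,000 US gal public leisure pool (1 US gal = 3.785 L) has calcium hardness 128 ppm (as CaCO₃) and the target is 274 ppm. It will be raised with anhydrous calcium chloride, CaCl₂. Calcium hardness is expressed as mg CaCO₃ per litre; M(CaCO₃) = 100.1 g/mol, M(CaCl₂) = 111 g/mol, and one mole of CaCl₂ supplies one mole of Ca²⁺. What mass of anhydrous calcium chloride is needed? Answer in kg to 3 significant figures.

Volume: 217,000 US gal × 3.785 L/gal = 821,345 L.
Hardness to add: (274 − 128) = 146 mg/L as CaCO₃ × 821,345 L = 119,900 g as CaCO₃.
Moles of Ca²⁺ (1 mol Ca²⁺ ≡ 1 mol CaCO₃): 119,900 / 100.1 g/mol = 1198 mol.
Mass of CaCl₂: 1198 × 111 = 133,000 g.

133 kg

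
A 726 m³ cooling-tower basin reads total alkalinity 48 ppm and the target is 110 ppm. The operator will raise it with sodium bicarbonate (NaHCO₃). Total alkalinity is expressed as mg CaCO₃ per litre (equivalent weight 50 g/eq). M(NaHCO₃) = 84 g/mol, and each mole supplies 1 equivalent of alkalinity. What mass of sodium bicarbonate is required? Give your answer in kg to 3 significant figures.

Volume: 726 m³ = 726,000 L.
Alkalinity to add: (110 − 48) = 62 mg/L as CaCO₃ × 726,000 L = 45,010 g as CaCO₃.
Equivalents: 45,010 g ÷ 50 g/eq = 900.2 eq.
NaHCO₃ supplies 1 eq per mole → 900.2 mol.
Mass: 900.2 mol × 84 g/mol = 75,620 g.

75.6 kg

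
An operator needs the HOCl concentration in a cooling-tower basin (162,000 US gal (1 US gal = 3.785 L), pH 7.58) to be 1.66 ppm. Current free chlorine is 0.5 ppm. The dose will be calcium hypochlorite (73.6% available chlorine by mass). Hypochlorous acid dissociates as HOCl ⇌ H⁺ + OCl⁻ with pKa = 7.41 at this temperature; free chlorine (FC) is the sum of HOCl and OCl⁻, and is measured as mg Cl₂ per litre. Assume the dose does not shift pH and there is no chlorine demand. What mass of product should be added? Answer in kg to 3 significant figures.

Volume: 162,000 US gal × 3.785 L/gal = 613,170 L.
[OCl⁻]/[HOCl] = 10^(pH − pKa) = 10^(7.58 − 7.41) = 1.479; fraction as HOCl = 1/(1 + 1.479) = 0.4034.
Free chlorine required for 1.66 ppm HOCl: 1.66 / 0.4034 = 4.115 ppm.
FC to add: 4.115 − 0.5 = 3.615 mg/L as Cl₂.
Cl₂ equivalent: 3.615 mg/L × 613,170 L = 2217 g.
Product at 73.6% available Cl: 2217 / 0.736 = 3012 g.

3.01 kg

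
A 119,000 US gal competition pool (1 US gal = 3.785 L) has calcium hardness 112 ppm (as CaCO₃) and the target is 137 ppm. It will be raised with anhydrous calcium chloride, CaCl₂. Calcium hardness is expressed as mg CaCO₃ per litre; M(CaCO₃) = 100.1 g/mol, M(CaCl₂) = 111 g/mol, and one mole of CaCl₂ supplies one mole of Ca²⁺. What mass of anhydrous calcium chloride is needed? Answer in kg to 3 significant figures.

12.5 kg

Volume: 119,000 US gal × 3.785 L/gal = 450,415 L.
Hardness to add: (137 − 112) = 25 mg/L as CaCO₃ × 450,415 L = 11,260 g as CaCO₃.
Moles of Ca²⁺ (1 mol Ca²⁺ ≡ 1 mol CaCO₃): 11,260 / 100.1 g/mol = 112.5 mol.
Mass of CaCl₂: 112.5 × 111 = 12,490 g.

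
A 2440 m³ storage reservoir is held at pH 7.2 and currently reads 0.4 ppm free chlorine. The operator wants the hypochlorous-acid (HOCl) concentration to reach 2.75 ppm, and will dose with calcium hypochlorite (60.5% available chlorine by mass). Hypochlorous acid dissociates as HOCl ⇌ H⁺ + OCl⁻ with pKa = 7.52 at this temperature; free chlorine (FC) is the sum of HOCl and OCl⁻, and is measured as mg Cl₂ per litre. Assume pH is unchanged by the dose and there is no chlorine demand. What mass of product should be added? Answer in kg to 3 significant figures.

14.8 kg

Volume: 2440 m³ = 2,440,000 L.
[OCl⁻]/[HOCl] = 10^(pH − pKa) = 10^(7.2 − 7.52) = 0.4786; fraction as HOCl = 1/(1 + 0.4786) = 0.6763.
Free chlorine required for 2.75 ppm HOCl: 2.75 / 0.6763 = 4.066 ppm.
FC to add: 4.066 − 0.4 = 3.666 mg/L as Cl₂.
Cl₂ equivalent: 3.666 mg/L × 2,440,000 L = 8946 g.
Product at 60.5% available Cl: 8946 / 0.605 = 14,790 g.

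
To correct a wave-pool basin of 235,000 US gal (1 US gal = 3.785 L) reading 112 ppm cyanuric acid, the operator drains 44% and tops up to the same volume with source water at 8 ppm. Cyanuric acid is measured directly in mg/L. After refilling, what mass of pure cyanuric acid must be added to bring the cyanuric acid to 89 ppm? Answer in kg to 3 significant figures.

20.2 kg

Volume: 235,000 US gal × 3.785 L/gal = 889,475 L.
After draining 44% and refilling: 112 × 0.56 + 8 × 0.44 = 66.24 ppm.
Deficit to target: 89 − 66.24 = 22.76 mg/L.
Mass: 22.76 mg/L × 889,475 L = 20,240 g cyanuric acid.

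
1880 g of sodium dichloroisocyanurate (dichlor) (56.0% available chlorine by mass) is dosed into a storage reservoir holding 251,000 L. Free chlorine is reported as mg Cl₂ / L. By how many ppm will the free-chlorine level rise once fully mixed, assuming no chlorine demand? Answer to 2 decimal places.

4.19 ppm

Available chlorine delivered: 1880 g × 0.56 = 1053 g as Cl₂.
Concentration rise: 1053 g / 251,000 L = 4.194 mg/L = 4.19 ppm.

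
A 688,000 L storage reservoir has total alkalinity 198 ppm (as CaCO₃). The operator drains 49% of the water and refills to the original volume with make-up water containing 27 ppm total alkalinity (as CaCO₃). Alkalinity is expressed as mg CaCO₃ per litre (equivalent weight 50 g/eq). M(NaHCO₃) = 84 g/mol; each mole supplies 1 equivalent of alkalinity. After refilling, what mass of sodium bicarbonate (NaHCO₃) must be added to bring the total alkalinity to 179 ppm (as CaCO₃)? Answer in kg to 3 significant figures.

74.9 kg

After draining 49% and refilling: 198 × 0.51 + 27 × 0.49 = 114.21 ppm.
Deficit to target: 179 − 114.21 = 64.79 mg/L.
As CaCO₃: 64.79 mg/L × 688,000 L = 44,580 g; ÷ 50 g/eq ÷ 1 = 891.5 mol NaHCO₃.
Mass: 891.5 × 84 = 74,890 g.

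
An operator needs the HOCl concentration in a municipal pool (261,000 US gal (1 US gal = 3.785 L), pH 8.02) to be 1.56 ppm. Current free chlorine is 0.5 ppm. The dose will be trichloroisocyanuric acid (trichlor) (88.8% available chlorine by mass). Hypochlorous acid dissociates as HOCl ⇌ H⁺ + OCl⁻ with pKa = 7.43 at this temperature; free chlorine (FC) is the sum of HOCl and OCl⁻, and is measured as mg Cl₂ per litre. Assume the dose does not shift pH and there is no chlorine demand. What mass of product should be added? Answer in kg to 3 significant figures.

7.93 kg

Volume: 261,000 US gal × 3.785 L/gal = 987,885 L.
[OCl⁻]/[HOCl] = 10^(pH − pKa) = 10^(8.02 − 7.43) = 3.89; fraction as HOCl = 1/(1 + 3.89) = 0.2045.
Free chlorine required for 1.56 ppm HOCl: 1.56 / 0.2045 = 7.629 ppm.
FC to add: 7.629 − 0.5 = 7.129 mg/L as Cl₂.
Cl₂ equivalent: 7.129 mg/L × 987,885 L = 7043 g.
Product at 88.8% available Cl: 7043 / 0.888 = 7931 g.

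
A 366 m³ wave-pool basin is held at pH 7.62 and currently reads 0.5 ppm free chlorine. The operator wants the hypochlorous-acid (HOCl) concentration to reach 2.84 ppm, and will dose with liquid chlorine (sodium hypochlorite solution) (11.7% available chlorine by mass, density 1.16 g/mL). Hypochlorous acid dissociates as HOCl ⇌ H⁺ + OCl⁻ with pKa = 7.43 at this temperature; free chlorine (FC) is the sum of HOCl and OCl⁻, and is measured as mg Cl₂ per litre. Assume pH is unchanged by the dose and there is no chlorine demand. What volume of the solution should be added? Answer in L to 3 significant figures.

18.2 L

Volume: 366 m³ = 366,000 L.
[OCl⁻]/[HOCl] = 10^(pH − pKa) = 10^(7.62 − 7.43) = 1.549; fraction as HOCl = 1/(1 + 1.549) = 0.3923.
Free chlorine required for 2.84 ppm HOCl: 2.84 / 0.3923 = 7.239 ppm.
FC to add: 7.239 − 0.5 = 6.739 mg/L as Cl₂.
Cl₂ equivalent: 6.739 mg/L × 366,000 L = 2466 g.
Product at 11.7% available Cl: 2466 / 0.117 = 21,080 g.
Volume: 21,080 g ÷ 1.16 g/mL = 18,170 mL.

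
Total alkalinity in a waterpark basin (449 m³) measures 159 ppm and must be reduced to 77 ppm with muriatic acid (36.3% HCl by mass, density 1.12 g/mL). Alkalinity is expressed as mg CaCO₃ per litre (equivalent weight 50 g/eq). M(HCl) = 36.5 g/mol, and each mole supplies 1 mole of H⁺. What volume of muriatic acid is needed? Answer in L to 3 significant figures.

Volume: 449 m³ = 449,000 L.
Alkalinity to neutralize: (159 − 77) = 82 mg/L as CaCO₃ × 449,000 L = 36,820 g as CaCO₃.
Equivalents of H⁺ required: 36,820 ÷ 50 g/eq = 736.4 eq = 736.4 mol HCl.
Mass of HCl: 736.4 × 36.5 = 26,880 g.
Mass of 36.3% solution: 26,880 / 0.363 = 74,040 g.
Volume: 74,040 g ÷ 1.12 g/mL = 66,110 mL.

66.1 L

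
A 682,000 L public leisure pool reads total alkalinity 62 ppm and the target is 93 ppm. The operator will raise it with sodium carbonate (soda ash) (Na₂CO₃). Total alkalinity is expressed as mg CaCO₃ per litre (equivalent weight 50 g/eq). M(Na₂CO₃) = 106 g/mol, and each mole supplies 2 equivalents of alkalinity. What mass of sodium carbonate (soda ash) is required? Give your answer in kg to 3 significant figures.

22.4 kg

Alkalinity to add: (93 − 62) = 31 mg/L as CaCO₃ × 682,000 L = 21,140 g as CaCO₃.
Equivalents: 21,140 g ÷ 50 g/eq = 422.8 eq.
Each mole of Na₂CO₃ supplies 2 eq, so 422.8 / 2 = 211.4 mol.
Mass: 211.4 mol × 106 g/mol = 22,410 g.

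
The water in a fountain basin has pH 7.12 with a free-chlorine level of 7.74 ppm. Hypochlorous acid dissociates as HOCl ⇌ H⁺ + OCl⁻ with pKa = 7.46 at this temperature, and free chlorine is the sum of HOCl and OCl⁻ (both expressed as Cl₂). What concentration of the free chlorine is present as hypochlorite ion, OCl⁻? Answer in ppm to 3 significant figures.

2.43 ppm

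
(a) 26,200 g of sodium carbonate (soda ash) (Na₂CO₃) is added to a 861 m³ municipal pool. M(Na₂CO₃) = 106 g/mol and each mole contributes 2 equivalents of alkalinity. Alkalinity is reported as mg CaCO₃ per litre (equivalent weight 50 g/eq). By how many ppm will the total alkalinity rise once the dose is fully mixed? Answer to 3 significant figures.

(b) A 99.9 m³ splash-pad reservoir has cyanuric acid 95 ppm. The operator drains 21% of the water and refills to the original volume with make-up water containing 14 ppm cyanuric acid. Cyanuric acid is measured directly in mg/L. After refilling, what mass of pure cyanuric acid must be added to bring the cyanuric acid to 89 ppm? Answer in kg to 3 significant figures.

(a) Volume: 861 m³ = 861,000 L.
(a) Moles of Na₂CO₃: 26,200 g ÷ 106 g/mol = 247.2 mol → 494.3 eq of alkalinity.
(a) As CaCO₃: 494.3 eq × 50 g/eq = 24,720 g.
(a) Rise: 24,720 g / 861,000 L × 1000 = 28.71 mg/L.

(b) Volume: 99.9 m³ = 99,900 L.
(b) After draining 21% and refilling: 95 × 0.79 + 14 × 0.21 = 77.99 ppm.
(b) Deficit to target: 89 − 77.99 = 11.01 mg/L.
(b) Mass: 11.01 mg/L × 99,900 L = 1100 g cyanuric acid.

(a) 28.7 ppm; (b) 1.10 kg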